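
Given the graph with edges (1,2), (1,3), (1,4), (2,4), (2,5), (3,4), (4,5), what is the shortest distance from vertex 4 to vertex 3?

Step 1: Build adjacency list:
  1: 2, 3, 4
  2: 1, 4, 5
  3: 1, 4
  4: 1, 2, 3, 5
  5: 2, 4

Step 2: BFS from vertex 4 to find shortest path to 3:
  vertex 1 reached at distance 1
  vertex 2 reached at distance 1
  vertex 3 reached at distance 1

Step 3: Shortest path: 4 -> 3
Path length: 1 edge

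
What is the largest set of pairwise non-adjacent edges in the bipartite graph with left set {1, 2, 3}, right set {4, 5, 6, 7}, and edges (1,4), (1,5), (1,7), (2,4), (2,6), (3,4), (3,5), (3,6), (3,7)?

Step 1: List the neighbors of each left vertex:
  1: 4, 5, 7
  2: 4, 6
  3: 4, 5, 6, 7

Step 2: Greedily match left vertices, then look for augmenting paths:
  Match 1 -- 4
  Match 2 -- 6
  Match 3 -- 5
  No augmenting path remains.

Step 3: Verify this is maximum:
  Matching size 3 = min(|L|, |R|) = min(3, 4), which is an upper bound, so this matching is maximum.

Maximum matching: {(1,4), (2,6), (3,5)}
Size: 3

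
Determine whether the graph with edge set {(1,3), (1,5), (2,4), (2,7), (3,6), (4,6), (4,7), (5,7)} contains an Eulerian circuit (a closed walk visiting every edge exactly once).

Step 1: Find the degree of each vertex:
  deg(1) = 2
  deg(2) = 2
  deg(3) = 2
  deg(4) = 3
  deg(5) = 2
  deg(6) = 2
  deg(7) = 3

Step 2: Count vertices with odd degree:
  Odd-degree vertices: 4, 7 (2 total)

Step 3: Apply Euler's theorem:
  - Eulerian circuit exists iff graph is connected and all vertices have even degree
  - Eulerian path exists iff graph is connected and has 0 or 2 odd-degree vertices

Graph is connected with exactly 2 odd-degree vertices (4, 7).
Eulerian path exists (starting and ending at the odd-degree vertices), but no Eulerian circuit.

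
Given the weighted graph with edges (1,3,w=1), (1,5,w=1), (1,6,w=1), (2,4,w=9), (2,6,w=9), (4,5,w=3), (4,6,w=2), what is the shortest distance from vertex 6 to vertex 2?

Step 1: Build adjacency list with weights:
  1: 3(w=1), 5(w=1), 6(w=1)
  2: 4(w=9), 6(w=9)
  3: 1(w=1)
  4: 2(w=9), 5(w=3), 6(w=2)
  5: 1(w=1), 4(w=3)
  6: 1(w=1), 2(w=9), 4(w=2)

Step 2: Apply Dijkstra's algorithm from vertex 6:
  Visit vertex 6 (distance=0)
    Update dist[1] = 1
    Update dist[2] = 9
    Update dist[4] = 2
  Visit vertex 1 (distance=1)
    Update dist[3] = 2
    Update dist[5] = 2
  Visit vertex 3 (distance=2)
  Visit vertex 4 (distance=2)
  Visit vertex 5 (distance=2)
  Visit vertex 2 (distance=9)

Step 3: Shortest path: 6 -> 2
Total weight: 9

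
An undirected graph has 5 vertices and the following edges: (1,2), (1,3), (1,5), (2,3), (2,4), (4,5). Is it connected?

Step 1: Build adjacency list from edges:
  1: 2, 3, 5
  2: 1, 3, 4
  3: 1, 2
  4: 2, 5
  5: 1, 4

Step 2: Run BFS/DFS from vertex 1:
  Visited: {1, 2, 3, 5, 4}
  Reached 5 of 5 vertices

Step 3: All 5 vertices reached from vertex 1, so the graph is connected.
Answer: Yes, the graph is connected.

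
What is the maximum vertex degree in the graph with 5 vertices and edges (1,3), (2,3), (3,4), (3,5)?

Step 1: Count edges incident to each vertex:
  deg(1) = 1 (neighbors: 3)
  deg(2) = 1 (neighbors: 3)
  deg(3) = 4 (neighbors: 1, 2, 4, 5)
  deg(4) = 1 (neighbors: 3)
  deg(5) = 1 (neighbors: 3)

Step 2: Find maximum:
  max(1, 1, 4, 1, 1) = 4 (vertex 3)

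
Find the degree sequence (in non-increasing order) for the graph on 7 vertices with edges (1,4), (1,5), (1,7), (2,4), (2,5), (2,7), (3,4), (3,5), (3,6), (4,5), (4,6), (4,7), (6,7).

Step 1: Count edges incident to each vertex:
  deg(1) = 3 (neighbors: 4, 5, 7)
  deg(2) = 3 (neighbors: 4, 5, 7)
  deg(3) = 3 (neighbors: 4, 5, 6)
  deg(4) = 6 (neighbors: 1, 2, 3, 5, 6, 7)
  deg(5) = 4 (neighbors: 1, 2, 3, 4)
  deg(6) = 3 (neighbors: 3, 4, 7)
  deg(7) = 4 (neighbors: 1, 2, 4, 6)

Step 2: Sort degrees in non-increasing order:
  Degrees: [3, 3, 3, 6, 4, 3, 4] -> sorted: [6, 4, 4, 3, 3, 3, 3]

Degree sequence: [6, 4, 4, 3, 3, 3, 3]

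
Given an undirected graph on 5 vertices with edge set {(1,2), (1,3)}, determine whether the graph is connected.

Step 1: Build adjacency list from edges:
  1: 2, 3
  2: 1
  3: 1
  4: (none)
  5: (none)

Step 2: Run BFS/DFS from vertex 1:
  Visited: {1, 2, 3}
  Reached 3 of 5 vertices

Step 3: Only 3 of 5 vertices reached. Graph is disconnected.
Connected components: {1, 2, 3}, {4}, {5}
Answer: No, the graph is not connected (3 components).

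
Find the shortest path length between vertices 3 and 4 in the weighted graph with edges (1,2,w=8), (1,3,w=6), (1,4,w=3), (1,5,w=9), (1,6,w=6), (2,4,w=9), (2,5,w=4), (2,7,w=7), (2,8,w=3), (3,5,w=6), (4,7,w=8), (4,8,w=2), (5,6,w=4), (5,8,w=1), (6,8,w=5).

Step 1: Build adjacency list with weights:
  1: 2(w=8), 3(w=6), 4(w=3), 5(w=9), 6(w=6)
  2: 1(w=8), 4(w=9), 5(w=4), 7(w=7), 8(w=3)
  3: 1(w=6), 5(w=6)
  4: 1(w=3), 2(w=9), 7(w=8), 8(w=2)
  5: 1(w=9), 2(w=4), 3(w=6), 6(w=4), 8(w=1)
  6: 1(w=6), 5(w=4), 8(w=5)
  7: 2(w=7), 4(w=8)
  8: 2(w=3), 4(w=2), 5(w=1), 6(w=5)

Step 2: Apply Dijkstra's algorithm from vertex 3:
  Visit vertex 3 (distance=0)
    Update dist[1] = 6
    Update dist[5] = 6
  Visit vertex 1 (distance=6)
    Update dist[2] = 14
    Update dist[4] = 9
    Update dist[6] = 12
  Visit vertex 5 (distance=6)
    Update dist[2] = 10
    Update dist[6] = 10
    Update dist[8] = 7
  Visit vertex 8 (distance=7)
  Visit vertex 4 (distance=9)
    Update dist[7] = 17

Step 3: Shortest path: 3 -> 1 -> 4
Total weight: 6 + 3 = 9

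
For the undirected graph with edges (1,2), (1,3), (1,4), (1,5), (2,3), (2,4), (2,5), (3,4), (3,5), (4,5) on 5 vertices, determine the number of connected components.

Step 1: Build adjacency list from edges:
  1: 2, 3, 4, 5
  2: 1, 3, 4, 5
  3: 1, 2, 4, 5
  4: 1, 2, 3, 5
  5: 1, 2, 3, 4

Step 2: Run BFS/DFS from vertex 1:
  Visited: {1, 2, 3, 4, 5}
  Reached 5 of 5 vertices

Step 3: All 5 vertices reached from vertex 1, so the graph is connected.
Number of connected components: 1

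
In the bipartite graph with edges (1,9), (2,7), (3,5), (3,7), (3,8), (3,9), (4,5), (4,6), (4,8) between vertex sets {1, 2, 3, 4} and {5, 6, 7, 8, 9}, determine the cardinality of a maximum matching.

Step 1: List the neighbors of each left vertex:
  1: 9
  2: 7
  3: 5, 7, 8, 9
  4: 5, 6, 8

Step 2: Greedily match left vertices, then look for augmenting paths:
  Match 1 -- 9
  Match 2 -- 7
  Match 3 -- 5
  Match 4 -- 6
  No augmenting path remains.

Step 3: Verify this is maximum:
  Matching size 4 = min(|L|, |R|) = min(4, 5), which is an upper bound, so this matching is maximum.

Maximum matching: {(1,9), (2,7), (3,5), (4,6)}
Size: 4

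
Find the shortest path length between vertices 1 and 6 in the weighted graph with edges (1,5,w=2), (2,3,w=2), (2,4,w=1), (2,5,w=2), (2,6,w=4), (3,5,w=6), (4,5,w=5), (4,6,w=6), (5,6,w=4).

Step 1: Build adjacency list with weights:
  1: 5(w=2)
  2: 3(w=2), 4(w=1), 5(w=2), 6(w=4)
  3: 2(w=2), 5(w=6)
  4: 2(w=1), 5(w=5), 6(w=6)
  5: 1(w=2), 2(w=2), 3(w=6), 4(w=5), 6(w=4)
  6: 2(w=4), 4(w=6), 5(w=4)

Step 2: Apply Dijkstra's algorithm from vertex 1:
  Visit vertex 1 (distance=0)
    Update dist[5] = 2
  Visit vertex 5 (distance=2)
    Update dist[2] = 4
    Update dist[3] = 8
    Update dist[4] = 7
    Update dist[6] = 6
  Visit vertex 2 (distance=4)
    Update dist[3] = 6
    Update dist[4] = 5
  Visit vertex 4 (distance=5)
  Visit vertex 3 (distance=6)
  Visit vertex 6 (distance=6)

Step 3: Shortest path: 1 -> 5 -> 6
Total weight: 2 + 4 = 6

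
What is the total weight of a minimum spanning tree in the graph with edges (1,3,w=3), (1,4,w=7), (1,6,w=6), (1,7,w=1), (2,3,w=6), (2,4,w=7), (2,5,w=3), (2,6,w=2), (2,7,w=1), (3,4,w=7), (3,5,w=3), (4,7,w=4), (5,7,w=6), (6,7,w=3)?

Apply Kruskal's algorithm (sort edges by weight, add if no cycle):

Sorted edges by weight:
  (1,7) w=1
  (2,7) w=1
  (2,6) w=2
  (1,3) w=3
  (2,5) w=3
  (3,5) w=3
  (6,7) w=3
  (4,7) w=4
  (1,6) w=6
  (2,3) w=6
  (5,7) w=6
  (1,4) w=7
  (2,4) w=7
  (3,4) w=7

Add edge (1,7) w=1 -- no cycle. Running total: 1
Add edge (2,7) w=1 -- no cycle. Running total: 2
Add edge (2,6) w=2 -- no cycle. Running total: 4
Add edge (1,3) w=3 -- no cycle. Running total: 7
Add edge (2,5) w=3 -- no cycle. Running total: 10
Skip edge (3,5) w=3 -- would create cycle
Skip edge (6,7) w=3 -- would create cycle
Add edge (4,7) w=4 -- no cycle. Running total: 14

MST edges: (1,7,w=1), (2,7,w=1), (2,6,w=2), (1,3,w=3), (2,5,w=3), (4,7,w=4)
Total MST weight: 1 + 1 + 2 + 3 + 3 + 4 = 14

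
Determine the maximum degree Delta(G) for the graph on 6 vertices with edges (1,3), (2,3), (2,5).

Step 1: Count edges incident to each vertex:
  deg(1) = 1 (neighbors: 3)
  deg(2) = 2 (neighbors: 3, 5)
  deg(3) = 2 (neighbors: 1, 2)
  deg(4) = 0 (neighbors: none)
  deg(5) = 1 (neighbors: 2)
  deg(6) = 0 (neighbors: none)

Step 2: Find maximum:
  max(1, 2, 2, 0, 1, 0) = 2 (vertex 2)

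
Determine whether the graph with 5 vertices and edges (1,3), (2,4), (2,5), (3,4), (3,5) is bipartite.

Step 1: Attempt 2-coloring using BFS:
  Start at vertex 1, assign color 0
  Color vertex 3 with color 1 (neighbor of 1)
  Color vertex 4 with color 0 (neighbor of 3)
  Color vertex 5 with color 0 (neighbor of 3)
  Color vertex 2 with color 1 (neighbor of 4)

Step 2: 2-coloring succeeded. No conflicts found.
  Set A (color 0): {1, 4, 5}
  Set B (color 1): {2, 3}

The graph is bipartite with partition {1, 4, 5}, {2, 3}.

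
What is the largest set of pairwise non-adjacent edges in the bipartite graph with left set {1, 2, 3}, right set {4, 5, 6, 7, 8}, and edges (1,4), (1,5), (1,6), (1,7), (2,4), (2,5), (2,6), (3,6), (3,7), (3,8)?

Step 1: List the neighbors of each left vertex:
  1: 4, 5, 6, 7
  2: 4, 5, 6
  3: 6, 7, 8

Step 2: Greedily match left vertices, then look for augmenting paths:
  Match 1 -- 4
  Match 2 -- 5
  Match 3 -- 6
  No augmenting path remains.

Step 3: Verify this is maximum:
  Matching size 3 = min(|L|, |R|) = min(3, 5), which is an upper bound, so this matching is maximum.

Maximum matching: {(1,4), (2,5), (3,6)}
Size: 3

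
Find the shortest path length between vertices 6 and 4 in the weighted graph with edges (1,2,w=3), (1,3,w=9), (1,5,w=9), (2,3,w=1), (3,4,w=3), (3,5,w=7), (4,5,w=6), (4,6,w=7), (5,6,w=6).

Step 1: Build adjacency list with weights:
  1: 2(w=3), 3(w=9), 5(w=9)
  2: 1(w=3), 3(w=1)
  3: 1(w=9), 2(w=1), 4(w=3), 5(w=7)
  4: 3(w=3), 5(w=6), 6(w=7)
  5: 1(w=9), 3(w=7), 4(w=6), 6(w=6)
  6: 4(w=7), 5(w=6)

Step 2: Apply Dijkstra's algorithm from vertex 6:
  Visit vertex 6 (distance=0)
    Update dist[4] = 7
    Update dist[5] = 6
  Visit vertex 5 (distance=6)
    Update dist[1] = 15
    Update dist[3] = 13
  Visit vertex 4 (distance=7)
    Update dist[3] = 10

Step 3: Shortest path: 6 -> 4
Total weight: 7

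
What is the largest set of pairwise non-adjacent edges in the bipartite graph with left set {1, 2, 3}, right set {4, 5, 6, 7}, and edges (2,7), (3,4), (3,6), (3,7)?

Step 1: List the neighbors of each left vertex:
  1: (none)
  2: 7
  3: 4, 6, 7

Step 2: Greedily match left vertices, then look for augmenting paths:
  Match 2 -- 7
  Match 3 -- 4
  No augmenting path remains.

Step 3: Verify this is maximum:
  Matching has size 2. The vertex set {2, 3} covers every edge and has size 2; any matching has at most one edge per cover vertex, so 2 is maximum (König's theorem).

Maximum matching: {(2,7), (3,4)}
Size: 2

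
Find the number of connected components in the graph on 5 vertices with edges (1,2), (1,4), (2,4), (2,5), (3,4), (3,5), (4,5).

Step 1: Build adjacency list from edges:
  1: 2, 4
  2: 1, 4, 5
  3: 4, 5
  4: 1, 2, 3, 5
  5: 2, 3, 4

Step 2: Run BFS/DFS from vertex 1:
  Visited: {1, 2, 4, 5, 3}
  Reached 5 of 5 vertices

Step 3: All 5 vertices reached from vertex 1, so the graph is connected.
Number of connected components: 1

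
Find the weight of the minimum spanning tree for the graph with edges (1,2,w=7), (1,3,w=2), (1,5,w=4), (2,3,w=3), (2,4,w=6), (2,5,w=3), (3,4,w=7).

Apply Kruskal's algorithm (sort edges by weight, add if no cycle):

Sorted edges by weight:
  (1,3) w=2
  (2,5) w=3
  (2,3) w=3
  (1,5) w=4
  (2,4) w=6
  (1,2) w=7
  (3,4) w=7

Add edge (1,3) w=2 -- no cycle. Running total: 2
Add edge (2,5) w=3 -- no cycle. Running total: 5
Add edge (2,3) w=3 -- no cycle. Running total: 8
Skip edge (1,5) w=4 -- would create cycle
Add edge (2,4) w=6 -- no cycle. Running total: 14

MST edges: (1,3,w=2), (2,5,w=3), (2,3,w=3), (2,4,w=6)
Total MST weight: 2 + 3 + 3 + 6 = 14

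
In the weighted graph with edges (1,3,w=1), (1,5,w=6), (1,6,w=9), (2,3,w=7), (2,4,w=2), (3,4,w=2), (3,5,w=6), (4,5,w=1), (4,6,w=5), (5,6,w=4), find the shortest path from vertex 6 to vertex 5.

Step 1: Build adjacency list with weights:
  1: 3(w=1), 5(w=6), 6(w=9)
  2: 3(w=7), 4(w=2)
  3: 1(w=1), 2(w=7), 4(w=2), 5(w=6)
  4: 2(w=2), 3(w=2), 5(w=1), 6(w=5)
  5: 1(w=6), 3(w=6), 4(w=1), 6(w=4)
  6: 1(w=9), 4(w=5), 5(w=4)

Step 2: Apply Dijkstra's algorithm from vertex 6:
  Visit vertex 6 (distance=0)
    Update dist[1] = 9
    Update dist[4] = 5
    Update dist[5] = 4
  Visit vertex 5 (distance=4)
    Update dist[3] = 10

Step 3: Shortest path: 6 -> 5
Total weight: 4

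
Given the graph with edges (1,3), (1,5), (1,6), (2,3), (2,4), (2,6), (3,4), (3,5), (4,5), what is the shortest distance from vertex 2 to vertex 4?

Step 1: Build adjacency list:
  1: 3, 5, 6
  2: 3, 4, 6
  3: 1, 2, 4, 5
  4: 2, 3, 5
  5: 1, 3, 4
  6: 1, 2

Step 2: BFS from vertex 2 to find shortest path to 4:
  vertex 3 reached at distance 1
  vertex 4 reached at distance 1

Step 3: Shortest path: 2 -> 4
Path length: 1 edge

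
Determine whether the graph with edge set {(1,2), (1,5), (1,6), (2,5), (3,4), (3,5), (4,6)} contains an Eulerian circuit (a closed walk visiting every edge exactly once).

Step 1: Find the degree of each vertex:
  deg(1) = 3
  deg(2) = 2
  deg(3) = 2
  deg(4) = 2
  deg(5) = 3
  deg(6) = 2

Step 2: Count vertices with odd degree:
  Odd-degree vertices: 1, 5 (2 total)

Step 3: Apply Euler's theorem:
  - Eulerian circuit exists iff graph is connected and all vertices have even degree
  - Eulerian path exists iff graph is connected and has 0 or 2 odd-degree vertices

Graph is connected with exactly 2 odd-degree vertices (1, 5).
Eulerian path exists (starting and ending at the odd-degree vertices), but no Eulerian circuit.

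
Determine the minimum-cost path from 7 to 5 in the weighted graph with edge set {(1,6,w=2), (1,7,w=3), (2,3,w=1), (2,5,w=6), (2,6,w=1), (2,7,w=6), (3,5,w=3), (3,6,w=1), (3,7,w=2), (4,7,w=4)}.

Step 1: Build adjacency list with weights:
  1: 6(w=2), 7(w=3)
  2: 3(w=1), 5(w=6), 6(w=1), 7(w=6)
  3: 2(w=1), 5(w=3), 6(w=1), 7(w=2)
  4: 7(w=4)
  5: 2(w=6), 3(w=3)
  6: 1(w=2), 2(w=1), 3(w=1)
  7: 1(w=3), 2(w=6), 3(w=2), 4(w=4)

Step 2: Apply Dijkstra's algorithm from vertex 7:
  Visit vertex 7 (distance=0)
    Update dist[1] = 3
    Update dist[2] = 6
    Update dist[3] = 2
    Update dist[4] = 4
  Visit vertex 3 (distance=2)
    Update dist[2] = 3
    Update dist[5] = 5
    Update dist[6] = 3
  Visit vertex 1 (distance=3)
  Visit vertex 2 (distance=3)
  Visit vertex 6 (distance=3)
  Visit vertex 4 (distance=4)
  Visit vertex 5 (distance=5)

Step 3: Shortest path: 7 -> 3 -> 5
Total weight: 2 + 3 = 5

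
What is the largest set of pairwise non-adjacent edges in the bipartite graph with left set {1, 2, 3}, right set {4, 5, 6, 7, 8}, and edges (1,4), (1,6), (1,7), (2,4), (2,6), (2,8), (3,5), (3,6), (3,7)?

Step 1: List the neighbors of each left vertex:
  1: 4, 6, 7
  2: 4, 6, 8
  3: 5, 6, 7

Step 2: Greedily match left vertices, then look for augmenting paths:
  Match 1 -- 4
  Match 2 -- 6
  Match 3 -- 5
  No augmenting path remains.

Step 3: Verify this is maximum:
  Matching size 3 = min(|L|, |R|) = min(3, 5), which is an upper bound, so this matching is maximum.

Maximum matching: {(1,4), (2,6), (3,5)}
Size: 3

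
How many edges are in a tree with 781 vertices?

A tree on n vertices always has exactly n - 1 edges.
For n = 781: edges = 781 - 1 = 780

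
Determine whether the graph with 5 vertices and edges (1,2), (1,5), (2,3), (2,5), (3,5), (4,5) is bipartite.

Step 1: Attempt 2-coloring using BFS:
  Start at vertex 1, assign color 0
  Color vertex 2 with color 1 (neighbor of 1)
  Color vertex 5 with color 1 (neighbor of 1)
  Color vertex 3 with color 0 (neighbor of 2)

Step 2: Conflict found! Vertices 2 and 5 are adjacent but have the same color.
This means the graph contains an odd cycle.

The graph is NOT bipartite.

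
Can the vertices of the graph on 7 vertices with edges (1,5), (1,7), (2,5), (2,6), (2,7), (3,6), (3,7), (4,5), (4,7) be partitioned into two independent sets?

Step 1: Attempt 2-coloring using BFS:
  Start at vertex 1, assign color 0
  Color vertex 5 with color 1 (neighbor of 1)
  Color vertex 7 with color 1 (neighbor of 1)
  Color vertex 2 with color 0 (neighbor of 5)
  Color vertex 4 with color 0 (neighbor of 5)
  Color vertex 3 with color 0 (neighbor of 7)
  Color vertex 6 with color 1 (neighbor of 2)

Step 2: 2-coloring succeeded. No conflicts found.
  Set A (color 0): {1, 2, 3, 4}
  Set B (color 1): {5, 6, 7}

The graph is bipartite with partition {1, 2, 3, 4}, {5, 6, 7}.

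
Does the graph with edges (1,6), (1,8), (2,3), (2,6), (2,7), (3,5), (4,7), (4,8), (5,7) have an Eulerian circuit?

Step 1: Find the degree of each vertex:
  deg(1) = 2
  deg(2) = 3
  deg(3) = 2
  deg(4) = 2
  deg(5) = 2
  deg(6) = 2
  deg(7) = 3
  deg(8) = 2

Step 2: Count vertices with odd degree:
  Odd-degree vertices: 2, 7 (2 total)

Step 3: Apply Euler's theorem:
  - Eulerian circuit exists iff graph is connected and all vertices have even degree
  - Eulerian path exists iff graph is connected and has 0 or 2 odd-degree vertices

Graph is connected with exactly 2 odd-degree vertices (2, 7).
Eulerian path exists (starting and ending at the odd-degree vertices), but no Eulerian circuit.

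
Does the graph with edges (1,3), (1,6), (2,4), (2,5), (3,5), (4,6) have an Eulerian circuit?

Step 1: Find the degree of each vertex:
  deg(1) = 2
  deg(2) = 2
  deg(3) = 2
  deg(4) = 2
  deg(5) = 2
  deg(6) = 2

Step 2: Count vertices with odd degree:
  All vertices have even degree (0 odd-degree vertices)

Step 3: Apply Euler's theorem:
  - Eulerian circuit exists iff graph is connected and all vertices have even degree
  - Eulerian path exists iff graph is connected and has 0 or 2 odd-degree vertices

Graph is connected with 0 odd-degree vertices.
Both Eulerian circuit and Eulerian path exist.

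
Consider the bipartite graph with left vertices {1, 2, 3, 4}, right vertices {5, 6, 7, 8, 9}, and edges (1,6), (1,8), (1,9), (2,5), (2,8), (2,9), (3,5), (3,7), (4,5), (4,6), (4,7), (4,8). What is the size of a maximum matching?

Step 1: List the neighbors of each left vertex:
  1: 6, 8, 9
  2: 5, 8, 9
  3: 5, 7
  4: 5, 6, 7, 8

Step 2: Greedily match left vertices, then look for augmenting paths:
  Match 1 -- 6
  Match 2 -- 5
  Match 3 -- 7
  Match 4 -- 8
  No augmenting path remains.

Step 3: Verify this is maximum:
  Matching size 4 = min(|L|, |R|) = min(4, 5), which is an upper bound, so this matching is maximum.

Maximum matching: {(1,6), (2,5), (3,7), (4,8)}
Size: 4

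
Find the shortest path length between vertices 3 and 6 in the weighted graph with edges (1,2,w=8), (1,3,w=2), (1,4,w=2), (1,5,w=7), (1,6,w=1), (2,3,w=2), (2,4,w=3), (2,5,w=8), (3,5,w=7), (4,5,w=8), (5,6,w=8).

Step 1: Build adjacency list with weights:
  1: 2(w=8), 3(w=2), 4(w=2), 5(w=7), 6(w=1)
  2: 1(w=8), 3(w=2), 4(w=3), 5(w=8)
  3: 1(w=2), 2(w=2), 5(w=7)
  4: 1(w=2), 2(w=3), 5(w=8)
  5: 1(w=7), 2(w=8), 3(w=7), 4(w=8), 6(w=8)
  6: 1(w=1), 5(w=8)

Step 2: Apply Dijkstra's algorithm from vertex 3:
  Visit vertex 3 (distance=0)
    Update dist[1] = 2
    Update dist[2] = 2
    Update dist[5] = 7
  Visit vertex 1 (distance=2)
    Update dist[4] = 4
    Update dist[6] = 3
  Visit vertex 2 (distance=2)
  Visit vertex 6 (distance=3)

Step 3: Shortest path: 3 -> 1 -> 6
Total weight: 2 + 1 = 3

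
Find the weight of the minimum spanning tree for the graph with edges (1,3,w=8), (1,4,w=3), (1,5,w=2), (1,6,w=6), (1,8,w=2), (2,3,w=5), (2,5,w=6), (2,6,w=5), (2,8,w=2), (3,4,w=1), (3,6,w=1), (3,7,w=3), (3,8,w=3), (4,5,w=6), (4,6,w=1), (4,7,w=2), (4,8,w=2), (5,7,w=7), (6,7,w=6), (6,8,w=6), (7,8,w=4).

Apply Kruskal's algorithm (sort edges by weight, add if no cycle):

Sorted edges by weight:
  (3,4) w=1
  (3,6) w=1
  (4,6) w=1
  (1,8) w=2
  (1,5) w=2
  (2,8) w=2
  (4,7) w=2
  (4,8) w=2
  (1,4) w=3
  (3,7) w=3
  (3,8) w=3
  (7,8) w=4
  (2,6) w=5
  (2,3) w=5
  (1,6) w=6
  (2,5) w=6
  (4,5) w=6
  (6,8) w=6
  (6,7) w=6
  (5,7) w=7
  (1,3) w=8

Add edge (3,4) w=1 -- no cycle. Running total: 1
Add edge (3,6) w=1 -- no cycle. Running total: 2
Skip edge (4,6) w=1 -- would create cycle
Add edge (1,8) w=2 -- no cycle. Running total: 4
Add edge (1,5) w=2 -- no cycle. Running total: 6
Add edge (2,8) w=2 -- no cycle. Running total: 8
Add edge (4,7) w=2 -- no cycle. Running total: 10
Add edge (4,8) w=2 -- no cycle. Running total: 12

MST edges: (3,4,w=1), (3,6,w=1), (1,8,w=2), (1,5,w=2), (2,8,w=2), (4,7,w=2), (4,8,w=2)
Total MST weight: 1 + 1 + 2 + 2 + 2 + 2 + 2 = 12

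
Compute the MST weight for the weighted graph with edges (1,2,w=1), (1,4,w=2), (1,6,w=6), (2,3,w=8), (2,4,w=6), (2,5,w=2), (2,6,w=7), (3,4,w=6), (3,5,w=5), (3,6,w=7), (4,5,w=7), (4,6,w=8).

Apply Kruskal's algorithm (sort edges by weight, add if no cycle):

Sorted edges by weight:
  (1,2) w=1
  (1,4) w=2
  (2,5) w=2
  (3,5) w=5
  (1,6) w=6
  (2,4) w=6
  (3,4) w=6
  (2,6) w=7
  (3,6) w=7
  (4,5) w=7
  (2,3) w=8
  (4,6) w=8

Add edge (1,2) w=1 -- no cycle. Running total: 1
Add edge (1,4) w=2 -- no cycle. Running total: 3
Add edge (2,5) w=2 -- no cycle. Running total: 5
Add edge (3,5) w=5 -- no cycle. Running total: 10
Add edge (1,6) w=6 -- no cycle. Running total: 16

MST edges: (1,2,w=1), (1,4,w=2), (2,5,w=2), (3,5,w=5), (1,6,w=6)
Total MST weight: 1 + 2 + 2 + 5 + 6 = 16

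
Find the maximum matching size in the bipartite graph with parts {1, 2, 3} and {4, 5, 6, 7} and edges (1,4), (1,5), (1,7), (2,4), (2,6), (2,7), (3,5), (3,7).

Step 1: List the neighbors of each left vertex:
  1: 4, 5, 7
  2: 4, 6, 7
  3: 5, 7

Step 2: Greedily match left vertices, then look for augmenting paths:
  Match 1 -- 4
  Match 2 -- 6
  Match 3 -- 5
  No augmenting path remains.

Step 3: Verify this is maximum:
  Matching size 3 = min(|L|, |R|) = min(3, 4), which is an upper bound, so this matching is maximum.

Maximum matching: {(1,4), (2,6), (3,5)}
Size: 3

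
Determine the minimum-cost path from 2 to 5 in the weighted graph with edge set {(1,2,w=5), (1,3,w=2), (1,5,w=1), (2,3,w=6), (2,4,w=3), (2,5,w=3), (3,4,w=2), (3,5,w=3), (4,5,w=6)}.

Step 1: Build adjacency list with weights:
  1: 2(w=5), 3(w=2), 5(w=1)
  2: 1(w=5), 3(w=6), 4(w=3), 5(w=3)
  3: 1(w=2), 2(w=6), 4(w=2), 5(w=3)
  4: 2(w=3), 3(w=2), 5(w=6)
  5: 1(w=1), 2(w=3), 3(w=3), 4(w=6)

Step 2: Apply Dijkstra's algorithm from vertex 2:
  Visit vertex 2 (distance=0)
    Update dist[1] = 5
    Update dist[3] = 6
    Update dist[4] = 3
    Update dist[5] = 3
  Visit vertex 4 (distance=3)
    Update dist[3] = 5
  Visit vertex 5 (distance=3)
    Update dist[1] = 4

Step 3: Shortest path: 2 -> 5
Total weight: 3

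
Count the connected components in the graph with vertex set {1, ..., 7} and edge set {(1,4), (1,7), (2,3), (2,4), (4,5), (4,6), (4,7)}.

Step 1: Build adjacency list from edges:
  1: 4, 7
  2: 3, 4
  3: 2
  4: 1, 2, 5, 6, 7
  5: 4
  6: 4
  7: 1, 4

Step 2: Run BFS/DFS from vertex 1:
  Visited: {1, 4, 7, 2, 5, 6, 3}
  Reached 7 of 7 vertices

Step 3: All 7 vertices reached from vertex 1, so the graph is connected.
Number of connected components: 1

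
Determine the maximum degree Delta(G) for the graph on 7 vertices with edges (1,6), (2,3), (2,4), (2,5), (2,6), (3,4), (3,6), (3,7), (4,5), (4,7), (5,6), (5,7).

Step 1: Count edges incident to each vertex:
  deg(1) = 1 (neighbors: 6)
  deg(2) = 4 (neighbors: 3, 4, 5, 6)
  deg(3) = 4 (neighbors: 2, 4, 6, 7)
  deg(4) = 4 (neighbors: 2, 3, 5, 7)
  deg(5) = 4 (neighbors: 2, 4, 6, 7)
  deg(6) = 4 (neighbors: 1, 2, 3, 5)
  deg(7) = 3 (neighbors: 3, 4, 5)

Step 2: Find maximum:
  max(1, 4, 4, 4, 4, 4, 3) = 4 (vertex 2)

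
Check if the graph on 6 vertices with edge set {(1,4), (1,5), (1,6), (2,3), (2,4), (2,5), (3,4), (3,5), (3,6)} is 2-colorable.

Step 1: Attempt 2-coloring using BFS:
  Start at vertex 1, assign color 0
  Color vertex 4 with color 1 (neighbor of 1)
  Color vertex 5 with color 1 (neighbor of 1)
  Color vertex 6 with color 1 (neighbor of 1)
  Color vertex 2 with color 0 (neighbor of 4)
  Color vertex 3 with color 0 (neighbor of 4)

Step 2: Conflict found! Vertices 2 and 3 are adjacent but have the same color.
This means the graph contains an odd cycle.

The graph is NOT bipartite.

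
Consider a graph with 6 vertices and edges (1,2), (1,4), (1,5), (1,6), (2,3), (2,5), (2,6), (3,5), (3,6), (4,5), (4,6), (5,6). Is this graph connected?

Step 1: Build adjacency list from edges:
  1: 2, 4, 5, 6
  2: 1, 3, 5, 6
  3: 2, 5, 6
  4: 1, 5, 6
  5: 1, 2, 3, 4, 6
  6: 1, 2, 3, 4, 5

Step 2: Run BFS/DFS from vertex 1:
  Visited: {1, 2, 4, 5, 6, 3}
  Reached 6 of 6 vertices

Step 3: All 6 vertices reached from vertex 1, so the graph is connected.
Answer: Yes, the graph is connected.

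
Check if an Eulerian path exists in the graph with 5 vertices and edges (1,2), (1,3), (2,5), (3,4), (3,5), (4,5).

Step 1: Find the degree of each vertex:
  deg(1) = 2
  deg(2) = 2
  deg(3) = 3
  deg(4) = 2
  deg(5) = 3

Step 2: Count vertices with odd degree:
  Odd-degree vertices: 3, 5 (2 total)

Step 3: Apply Euler's theorem:
  - Eulerian circuit exists iff graph is connected and all vertices have even degree
  - Eulerian path exists iff graph is connected and has 0 or 2 odd-degree vertices

Graph is connected with exactly 2 odd-degree vertices (3, 5).
Eulerian path exists (starting and ending at the odd-degree vertices), but no Eulerian circuit.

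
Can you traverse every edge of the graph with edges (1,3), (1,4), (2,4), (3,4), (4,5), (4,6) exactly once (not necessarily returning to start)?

Step 1: Find the degree of each vertex:
  deg(1) = 2
  deg(2) = 1
  deg(3) = 2
  deg(4) = 5
  deg(5) = 1
  deg(6) = 1

Step 2: Count vertices with odd degree:
  Odd-degree vertices: 2, 4, 5, 6 (4 total)

Step 3: Apply Euler's theorem:
  - Eulerian circuit exists iff graph is connected and all vertices have even degree
  - Eulerian path exists iff graph is connected and has 0 or 2 odd-degree vertices

Graph has 4 odd-degree vertices (need 0 or 2).
Neither Eulerian path nor Eulerian circuit exists.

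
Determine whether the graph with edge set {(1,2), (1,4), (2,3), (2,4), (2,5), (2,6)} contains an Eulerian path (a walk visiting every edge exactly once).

Step 1: Find the degree of each vertex:
  deg(1) = 2
  deg(2) = 5
  deg(3) = 1
  deg(4) = 2
  deg(5) = 1
  deg(6) = 1

Step 2: Count vertices with odd degree:
  Odd-degree vertices: 2, 3, 5, 6 (4 total)

Step 3: Apply Euler's theorem:
  - Eulerian circuit exists iff graph is connected and all vertices have even degree
  - Eulerian path exists iff graph is connected and has 0 or 2 odd-degree vertices

Graph has 4 odd-degree vertices (need 0 or 2).
Neither Eulerian path nor Eulerian circuit exists.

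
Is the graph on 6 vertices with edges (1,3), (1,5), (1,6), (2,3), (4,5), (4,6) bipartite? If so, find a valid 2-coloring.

Step 1: Attempt 2-coloring using BFS:
  Start at vertex 1, assign color 0
  Color vertex 3 with color 1 (neighbor of 1)
  Color vertex 5 with color 1 (neighbor of 1)
  Color vertex 6 with color 1 (neighbor of 1)
  Color vertex 2 with color 0 (neighbor of 3)
  Color vertex 4 with color 0 (neighbor of 5)

Step 2: 2-coloring succeeded. No conflicts found.
  Set A (color 0): {1, 2, 4}
  Set B (color 1): {3, 5, 6}

The graph is bipartite with partition {1, 2, 4}, {3, 5, 6}.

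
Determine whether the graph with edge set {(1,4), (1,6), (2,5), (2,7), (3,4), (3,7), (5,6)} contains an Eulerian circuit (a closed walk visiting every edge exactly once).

Step 1: Find the degree of each vertex:
  deg(1) = 2
  deg(2) = 2
  deg(3) = 2
  deg(4) = 2
  deg(5) = 2
  deg(6) = 2
  deg(7) = 2

Step 2: Count vertices with odd degree:
  All vertices have even degree (0 odd-degree vertices)

Step 3: Apply Euler's theorem:
  - Eulerian circuit exists iff graph is connected and all vertices have even degree
  - Eulerian path exists iff graph is connected and has 0 or 2 odd-degree vertices

Graph is connected with 0 odd-degree vertices.
Both Eulerian circuit and Eulerian path exist.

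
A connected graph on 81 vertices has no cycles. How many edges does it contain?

A tree on n vertices always has exactly n - 1 edges.
For n = 81: edges = 81 - 1 = 80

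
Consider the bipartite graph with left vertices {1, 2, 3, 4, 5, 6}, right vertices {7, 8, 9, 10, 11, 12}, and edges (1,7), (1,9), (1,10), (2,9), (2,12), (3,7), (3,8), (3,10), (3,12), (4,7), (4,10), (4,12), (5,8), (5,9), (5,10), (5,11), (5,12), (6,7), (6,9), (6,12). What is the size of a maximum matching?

Step 1: List the neighbors of each left vertex:
  1: 7, 9, 10
  2: 9, 12
  3: 7, 8, 10, 12
  4: 7, 10, 12
  5: 8, 9, 10, 11, 12
  6: 7, 9, 12

Step 2: Greedily match left vertices, then look for augmenting paths:
  Match 1 -- 7
  Match 2 -- 9
  Match 3 -- 8
  Match 4 -- 10
  Match 5 -- 11
  Match 6 -- 12
  No augmenting path remains.

Step 3: Verify this is maximum:
  Matching size 6 = min(|L|, |R|) = min(6, 6), which is an upper bound, so this matching is maximum.

Maximum matching: {(1,7), (2,9), (3,8), (4,10), (5,11), (6,12)}
Size: 6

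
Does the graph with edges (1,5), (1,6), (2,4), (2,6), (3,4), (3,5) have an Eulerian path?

Step 1: Find the degree of each vertex:
  deg(1) = 2
  deg(2) = 2
  deg(3) = 2
  deg(4) = 2
  deg(5) = 2
  deg(6) = 2

Step 2: Count vertices with odd degree:
  All vertices have even degree (0 odd-degree vertices)

Step 3: Apply Euler's theorem:
  - Eulerian circuit exists iff graph is connected and all vertices have even degree
  - Eulerian path exists iff graph is connected and has 0 or 2 odd-degree vertices

Graph is connected with 0 odd-degree vertices.
Both Eulerian circuit and Eulerian path exist.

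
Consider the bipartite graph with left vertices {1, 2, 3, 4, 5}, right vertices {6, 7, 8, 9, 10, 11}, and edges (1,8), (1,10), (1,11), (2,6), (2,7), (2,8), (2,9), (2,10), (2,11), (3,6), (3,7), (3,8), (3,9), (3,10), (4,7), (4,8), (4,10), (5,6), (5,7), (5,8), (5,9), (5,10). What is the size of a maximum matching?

Step 1: List the neighbors of each left vertex:
  1: 8, 10, 11
  2: 6, 7, 8, 9, 10, 11
  3: 6, 7, 8, 9, 10
  4: 7, 8, 10
  5: 6, 7, 8, 9, 10

Step 2: Greedily match left vertices, then look for augmenting paths:
  Match 1 -- 8
  Match 2 -- 6
  Match 3 -- 7
  Match 4 -- 10
  Match 5 -- 9
  No augmenting path remains.

Step 3: Verify this is maximum:
  Matching size 5 = min(|L|, |R|) = min(5, 6), which is an upper bound, so this matching is maximum.

Maximum matching: {(1,8), (2,6), (3,7), (4,10), (5,9)}
Size: 5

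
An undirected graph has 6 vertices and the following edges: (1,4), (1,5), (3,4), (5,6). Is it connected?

Step 1: Build adjacency list from edges:
  1: 4, 5
  2: (none)
  3: 4
  4: 1, 3
  5: 1, 6
  6: 5

Step 2: Run BFS/DFS from vertex 1:
  Visited: {1, 4, 5, 3, 6}
  Reached 5 of 6 vertices

Step 3: Only 5 of 6 vertices reached. Graph is disconnected.
Connected components: {1, 3, 4, 5, 6}, {2}
Answer: No, the graph is not connected (2 components).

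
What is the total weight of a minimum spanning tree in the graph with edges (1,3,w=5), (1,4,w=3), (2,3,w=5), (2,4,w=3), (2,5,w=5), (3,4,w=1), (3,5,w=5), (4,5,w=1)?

Apply Kruskal's algorithm (sort edges by weight, add if no cycle):

Sorted edges by weight:
  (3,4) w=1
  (4,5) w=1
  (1,4) w=3
  (2,4) w=3
  (1,3) w=5
  (2,3) w=5
  (2,5) w=5
  (3,5) w=5

Add edge (3,4) w=1 -- no cycle. Running total: 1
Add edge (4,5) w=1 -- no cycle. Running total: 2
Add edge (1,4) w=3 -- no cycle. Running total: 5
Add edge (2,4) w=3 -- no cycle. Running total: 8

MST edges: (3,4,w=1), (4,5,w=1), (1,4,w=3), (2,4,w=3)
Total MST weight: 1 + 1 + 3 + 3 = 8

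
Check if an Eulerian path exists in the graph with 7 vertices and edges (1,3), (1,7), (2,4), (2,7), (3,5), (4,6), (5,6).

Step 1: Find the degree of each vertex:
  deg(1) = 2
  deg(2) = 2
  deg(3) = 2
  deg(4) = 2
  deg(5) = 2
  deg(6) = 2
  deg(7) = 2

Step 2: Count vertices with odd degree:
  All vertices have even degree (0 odd-degree vertices)

Step 3: Apply Euler's theorem:
  - Eulerian circuit exists iff graph is connected and all vertices have even degree
  - Eulerian path exists iff graph is connected and has 0 or 2 odd-degree vertices

Graph is connected with 0 odd-degree vertices.
Both Eulerian circuit and Eulerian path exist.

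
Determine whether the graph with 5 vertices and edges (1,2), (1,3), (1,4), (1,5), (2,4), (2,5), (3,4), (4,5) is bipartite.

Step 1: Attempt 2-coloring using BFS:
  Start at vertex 1, assign color 0
  Color vertex 2 with color 1 (neighbor of 1)
  Color vertex 3 with color 1 (neighbor of 1)
  Color vertex 4 with color 1 (neighbor of 1)
  Color vertex 5 with color 1 (neighbor of 1)

Step 2: Conflict found! Vertices 2 and 4 are adjacent but have the same color.
This means the graph contains an odd cycle.

The graph is NOT bipartite.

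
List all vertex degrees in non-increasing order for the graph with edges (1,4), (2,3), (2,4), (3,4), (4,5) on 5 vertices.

Step 1: Count edges incident to each vertex:
  deg(1) = 1 (neighbors: 4)
  deg(2) = 2 (neighbors: 3, 4)
  deg(3) = 2 (neighbors: 2, 4)
  deg(4) = 4 (neighbors: 1, 2, 3, 5)
  deg(5) = 1 (neighbors: 4)

Step 2: Sort degrees in non-increasing order:
  Degrees: [1, 2, 2, 4, 1] -> sorted: [4, 2, 2, 1, 1]

Degree sequence: [4, 2, 2, 1, 1]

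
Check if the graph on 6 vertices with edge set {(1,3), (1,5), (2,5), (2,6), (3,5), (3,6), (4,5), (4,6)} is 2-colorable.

Step 1: Attempt 2-coloring using BFS:
  Start at vertex 1, assign color 0
  Color vertex 3 with color 1 (neighbor of 1)
  Color vertex 5 with color 1 (neighbor of 1)

Step 2: Conflict found! Vertices 3 and 5 are adjacent but have the same color.
This means the graph contains an odd cycle.

The graph is NOT bipartite.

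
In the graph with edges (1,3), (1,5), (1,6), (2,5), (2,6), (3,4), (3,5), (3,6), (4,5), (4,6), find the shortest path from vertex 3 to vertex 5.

Step 1: Build adjacency list:
  1: 3, 5, 6
  2: 5, 6
  3: 1, 4, 5, 6
  4: 3, 5, 6
  5: 1, 2, 3, 4
  6: 1, 2, 3, 4

Step 2: BFS from vertex 3 to find shortest path to 5:
  vertex 1 reached at distance 1
  vertex 4 reached at distance 1
  vertex 5 reached at distance 1

Step 3: Shortest path: 3 -> 5
Path length: 1 edge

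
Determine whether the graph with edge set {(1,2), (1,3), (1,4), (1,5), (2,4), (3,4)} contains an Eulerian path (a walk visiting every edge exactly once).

Step 1: Find the degree of each vertex:
  deg(1) = 4
  deg(2) = 2
  deg(3) = 2
  deg(4) = 3
  deg(5) = 1

Step 2: Count vertices with odd degree:
  Odd-degree vertices: 4, 5 (2 total)

Step 3: Apply Euler's theorem:
  - Eulerian circuit exists iff graph is connected and all vertices have even degree
  - Eulerian path exists iff graph is connected and has 0 or 2 odd-degree vertices

Graph is connected with exactly 2 odd-degree vertices (4, 5).
Eulerian path exists (starting and ending at the odd-degree vertices), but no Eulerian circuit.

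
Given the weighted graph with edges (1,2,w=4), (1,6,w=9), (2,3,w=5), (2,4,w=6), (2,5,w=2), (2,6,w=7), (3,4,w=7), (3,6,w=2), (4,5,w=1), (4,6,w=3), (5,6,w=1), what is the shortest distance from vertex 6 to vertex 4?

Step 1: Build adjacency list with weights:
  1: 2(w=4), 6(w=9)
  2: 1(w=4), 3(w=5), 4(w=6), 5(w=2), 6(w=7)
  3: 2(w=5), 4(w=7), 6(w=2)
  4: 2(w=6), 3(w=7), 5(w=1), 6(w=3)
  5: 2(w=2), 4(w=1), 6(w=1)
  6: 1(w=9), 2(w=7), 3(w=2), 4(w=3), 5(w=1)

Step 2: Apply Dijkstra's algorithm from vertex 6:
  Visit vertex 6 (distance=0)
    Update dist[1] = 9
    Update dist[2] = 7
    Update dist[3] = 2
    Update dist[4] = 3
    Update dist[5] = 1
  Visit vertex 5 (distance=1)
    Update dist[2] = 3
    Update dist[4] = 2
  Visit vertex 3 (distance=2)
  Visit vertex 4 (distance=2)

Step 3: Shortest path: 6 -> 5 -> 4
Total weight: 1 + 1 = 2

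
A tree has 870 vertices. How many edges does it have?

A tree on n vertices always has exactly n - 1 edges.
For n = 870: edges = 870 - 1 = 869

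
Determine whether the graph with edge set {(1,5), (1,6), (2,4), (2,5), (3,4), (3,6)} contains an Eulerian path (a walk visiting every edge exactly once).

Step 1: Find the degree of each vertex:
  deg(1) = 2
  deg(2) = 2
  deg(3) = 2
  deg(4) = 2
  deg(5) = 2
  deg(6) = 2

Step 2: Count vertices with odd degree:
  All vertices have even degree (0 odd-degree vertices)

Step 3: Apply Euler's theorem:
  - Eulerian circuit exists iff graph is connected and all vertices have even degree
  - Eulerian path exists iff graph is connected and has 0 or 2 odd-degree vertices

Graph is connected with 0 odd-degree vertices.
Both Eulerian circuit and Eulerian path exist.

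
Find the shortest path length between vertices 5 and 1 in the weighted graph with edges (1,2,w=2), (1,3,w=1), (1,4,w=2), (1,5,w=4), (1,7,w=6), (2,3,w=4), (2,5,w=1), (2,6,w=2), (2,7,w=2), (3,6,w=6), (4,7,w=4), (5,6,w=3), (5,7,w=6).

Step 1: Build adjacency list with weights:
  1: 2(w=2), 3(w=1), 4(w=2), 5(w=4), 7(w=6)
  2: 1(w=2), 3(w=4), 5(w=1), 6(w=2), 7(w=2)
  3: 1(w=1), 2(w=4), 6(w=6)
  4: 1(w=2), 7(w=4)
  5: 1(w=4), 2(w=1), 6(w=3), 7(w=6)
  6: 2(w=2), 3(w=6), 5(w=3)
  7: 1(w=6), 2(w=2), 4(w=4), 5(w=6)

Step 2: Apply Dijkstra's algorithm from vertex 5:
  Visit vertex 5 (distance=0)
    Update dist[1] = 4
    Update dist[2] = 1
    Update dist[6] = 3
    Update dist[7] = 6
  Visit vertex 2 (distance=1)
    Update dist[1] = 3
    Update dist[3] = 5
    Update dist[7] = 3
  Visit vertex 1 (distance=3)
    Update dist[3] = 4
    Update dist[4] = 5

Step 3: Shortest path: 5 -> 2 -> 1
Total weight: 1 + 2 = 3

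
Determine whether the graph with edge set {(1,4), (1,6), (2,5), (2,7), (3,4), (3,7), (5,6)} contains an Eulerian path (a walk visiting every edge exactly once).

Step 1: Find the degree of each vertex:
  deg(1) = 2
  deg(2) = 2
  deg(3) = 2
  deg(4) = 2
  deg(5) = 2
  deg(6) = 2
  deg(7) = 2

Step 2: Count vertices with odd degree:
  All vertices have even degree (0 odd-degree vertices)

Step 3: Apply Euler's theorem:
  - Eulerian circuit exists iff graph is connected and all vertices have even degree
  - Eulerian path exists iff graph is connected and has 0 or 2 odd-degree vertices

Graph is connected with 0 odd-degree vertices.
Both Eulerian circuit and Eulerian path exist.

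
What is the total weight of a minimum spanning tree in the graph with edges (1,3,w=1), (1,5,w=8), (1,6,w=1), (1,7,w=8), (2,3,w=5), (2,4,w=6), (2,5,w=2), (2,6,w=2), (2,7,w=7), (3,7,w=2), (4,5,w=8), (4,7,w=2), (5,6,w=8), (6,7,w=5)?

Apply Kruskal's algorithm (sort edges by weight, add if no cycle):

Sorted edges by weight:
  (1,6) w=1
  (1,3) w=1
  (2,5) w=2
  (2,6) w=2
  (3,7) w=2
  (4,7) w=2
  (2,3) w=5
  (6,7) w=5
  (2,4) w=6
  (2,7) w=7
  (1,5) w=8
  (1,7) w=8
  (4,5) w=8
  (5,6) w=8

Add edge (1,6) w=1 -- no cycle. Running total: 1
Add edge (1,3) w=1 -- no cycle. Running total: 2
Add edge (2,5) w=2 -- no cycle. Running total: 4
Add edge (2,6) w=2 -- no cycle. Running total: 6
Add edge (3,7) w=2 -- no cycle. Running total: 8
Add edge (4,7) w=2 -- no cycle. Running total: 10

MST edges: (1,6,w=1), (1,3,w=1), (2,5,w=2), (2,6,w=2), (3,7,w=2), (4,7,w=2)
Total MST weight: 1 + 1 + 2 + 2 + 2 + 2 = 10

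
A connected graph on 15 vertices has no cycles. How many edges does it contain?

A tree on n vertices always has exactly n - 1 edges.
For n = 15: edges = 15 - 1 = 14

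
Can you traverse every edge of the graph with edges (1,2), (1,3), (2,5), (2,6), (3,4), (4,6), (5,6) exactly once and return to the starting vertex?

Step 1: Find the degree of each vertex:
  deg(1) = 2
  deg(2) = 3
  deg(3) = 2
  deg(4) = 2
  deg(5) = 2
  deg(6) = 3

Step 2: Count vertices with odd degree:
  Odd-degree vertices: 2, 6 (2 total)

Step 3: Apply Euler's theorem:
  - Eulerian circuit exists iff graph is connected and all vertices have even degree
  - Eulerian path exists iff graph is connected and has 0 or 2 odd-degree vertices

Graph is connected with exactly 2 odd-degree vertices (2, 6).
Eulerian path exists (starting and ending at the odd-degree vertices), but no Eulerian circuit.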